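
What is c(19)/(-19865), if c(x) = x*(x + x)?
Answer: -722/19865 ≈ -0.036345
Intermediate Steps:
c(x) = 2*x² (c(x) = x*(2*x) = 2*x²)
c(19)/(-19865) = (2*19²)/(-19865) = (2*361)*(-1/19865) = 722*(-1/19865) = -722/19865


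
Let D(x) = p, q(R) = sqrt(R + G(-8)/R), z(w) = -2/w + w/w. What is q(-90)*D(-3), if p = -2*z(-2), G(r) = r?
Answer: -68*I*sqrt(70)/15 ≈ -37.929*I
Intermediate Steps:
z(w) = 1 - 2/w (z(w) = -2/w + 1 = 1 - 2/w)
q(R) = sqrt(R - 8/R)
p = -4 (p = -2*(-2 - 2)/(-2) = -(-1)*(-4) = -2*2 = -4)
D(x) = -4
q(-90)*D(-3) = sqrt(-90 - 8/(-90))*(-4) = sqrt(-90 - 8*(-1/90))*(-4) = sqrt(-90 + 4/45)*(-4) = sqrt(-4046/45)*(-4) = (17*I*sqrt(70)/15)*(-4) = -68*I*sqrt(70)/15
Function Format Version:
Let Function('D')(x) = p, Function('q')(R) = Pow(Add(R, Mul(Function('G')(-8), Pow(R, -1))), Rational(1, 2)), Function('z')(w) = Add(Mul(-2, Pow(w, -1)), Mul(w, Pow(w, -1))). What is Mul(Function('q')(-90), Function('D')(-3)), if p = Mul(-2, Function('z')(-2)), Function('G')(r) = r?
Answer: Mul(Rational(-68, 15), I, Pow(70, Rational(1, 2))) ≈ Mul(-37.929, I)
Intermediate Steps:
Function('z')(w) = Add(1, Mul(-2, Pow(w, -1))) (Function('z')(w) = Add(Mul(-2, Pow(w, -1)), 1) = Add(1, Mul(-2, Pow(w, -1))))
Function('q')(R) = Pow(Add(R, Mul(-8, Pow(R, -1))), Rational(1, 2))
p = -4 (p = Mul(-2, Mul(Pow(-2, -1), Add(-2, -2))) = Mul(-2, Mul(Rational(-1, 2), -4)) = Mul(-2, 2) = -4)
Function('D')(x) = -4
Mul(Function('q')(-90), Function('D')(-3)) = Mul(Pow(Add(-90, Mul(-8, Pow(-90, -1))), Rational(1, 2)), -4) = Mul(Pow(Add(-90, Mul(-8, Rational(-1, 90))), Rational(1, 2)), -4) = Mul(Pow(Add(-90, Rational(4, 45)), Rational(1, 2)), -4) = Mul(Pow(Rational(-4046, 45), Rational(1, 2)), -4) = Mul(Mul(Rational(17, 15), I, Pow(70, Rational(1, 2))), -4) = Mul(Rational(-68, 15), I, Pow(70, Rational(1, 2)))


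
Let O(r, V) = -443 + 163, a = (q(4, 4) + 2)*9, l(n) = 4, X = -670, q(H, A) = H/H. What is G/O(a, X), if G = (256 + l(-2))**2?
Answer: -1690/7 ≈ -241.43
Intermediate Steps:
q(H, A) = 1
a = 27 (a = (1 + 2)*9 = 3*9 = 27)
O(r, V) = -280
G = 67600 (G = (256 + 4)**2 = 260**2 = 67600)
G/O(a, X) = 67600/(-280) = 67600*(-1/280) = -1690/7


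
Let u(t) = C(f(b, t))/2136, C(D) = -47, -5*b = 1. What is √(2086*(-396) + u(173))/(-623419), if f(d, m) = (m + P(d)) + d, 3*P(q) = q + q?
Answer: -I*√942219324042/665811492 ≈ -0.0014579*I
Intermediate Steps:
b = -⅕ (b = -⅕*1 = -⅕ ≈ -0.20000)
P(q) = 2*q/3 (P(q) = (q + q)/3 = (2*q)/3 = 2*q/3)
f(d, m) = m + 5*d/3 (f(d, m) = (m + 2*d/3) + d = m + 5*d/3)
u(t) = -47/2136
√(2086*(-396) + u(173))/(-623419) = √(2086*(-396) - 47/2136)/(-623419) = √(-826056 - 47/2136)*(-1/623419) = √(-1764455663/2136)*(-1/623419) = (I*√942219324042/1068)*(-1/623419) = -I*√942219324042/665811492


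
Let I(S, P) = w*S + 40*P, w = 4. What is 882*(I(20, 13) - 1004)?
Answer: -356328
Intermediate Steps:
I(S, P) = 4*S + 40*P
882*(I(20, 13) - 1004) = 882*((4*20 + 40*13) - 1004) = 882*((80 + 520) - 1004) = 882*(600 - 1004) = 882*(-404) = -356328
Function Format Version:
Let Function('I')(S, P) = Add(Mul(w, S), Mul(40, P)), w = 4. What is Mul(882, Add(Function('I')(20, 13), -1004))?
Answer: -356328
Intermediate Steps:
Function('I')(S, P) = Add(Mul(4, S), Mul(40, P))
Mul(882, Add(Function('I')(20, 13), -1004)) = Mul(882, Add(Add(Mul(4, 20), Mul(40, 13)), -1004)) = Mul(882, Add(Add(80, 520), -1004)) = Mul(882, Add(600, -1004)) = Mul(882, -404) = -356328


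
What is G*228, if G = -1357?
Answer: -309396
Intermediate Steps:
G*228 = -1357*228 = -309396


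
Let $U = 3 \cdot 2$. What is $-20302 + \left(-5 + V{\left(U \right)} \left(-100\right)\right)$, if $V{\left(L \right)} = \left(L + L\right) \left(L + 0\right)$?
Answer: $-27507$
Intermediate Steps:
$U = 6$
$V{\left(L \right)} = 2 L^{2}$ ($V{\left(L \right)} = 2 L L = 2 L^{2}$)
$-20302 + \left(-5 + V{\left(U \right)} \left(-100\right)\right) = -20302 + \left(-5 + 2 \cdot 6^{2} \left(-100\right)\right) = -20302 + \left(-5 + 2 \cdot 36 \left(-100\right)\right) = -20302 + \left(-5 + 72 \left(-100\right)\right) = -20302 - 7205 = -27507$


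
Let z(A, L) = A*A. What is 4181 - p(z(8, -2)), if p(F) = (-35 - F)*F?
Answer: 10517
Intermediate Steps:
z(A, L) = A²
p(F) = F*(-35 - F)
4181 - p(z(8, -2)) = 4181 - (-1)*8²*(35 + 8²) = 4181 - (-1)*64*(35 + 64) = 4181 - (-1)*64*99 = 4181 - 1*(-6336) = 4181 + 6336 = 10517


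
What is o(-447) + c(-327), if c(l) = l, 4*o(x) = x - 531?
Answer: -1143/2 ≈ -571.50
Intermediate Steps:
o(x) = -531/4 + x/4 (o(x) = (x - 531)/4 = (-531 + x)/4 = -531/4 + x/4)
o(-447) + c(-327) = (-531/4 + (¼)*(-447)) - 327 = (-531/4 - 447/4) - 327 = -489/2 - 327 = -1143/2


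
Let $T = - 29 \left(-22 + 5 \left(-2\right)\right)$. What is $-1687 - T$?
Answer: $-2615$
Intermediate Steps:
$T = 928$ ($T = - 29 \left(-22 - 10\right) = \left(-29\right) \left(-32\right) = 928$)
$-1687 - T = -1687 - 928 = -2615$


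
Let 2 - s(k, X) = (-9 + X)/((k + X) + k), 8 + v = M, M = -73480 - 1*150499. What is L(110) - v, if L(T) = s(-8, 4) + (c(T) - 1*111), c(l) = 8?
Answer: 2686627/12 ≈ 2.2389e+5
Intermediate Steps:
M = -223979 (M = -73480 - 150499 = -223979)
v = -223987 (v = -8 - 223979 = -223987)
s(k, X) = 2 - (-9 + X)/(X + 2*k) (s(k, X) = 2 - (-9 + X)/((k + X) + k) = 2 - (-9 + X)/((X + k) + k) = 2 - (-9 + X)/(X + 2*k))
L(T) = -1217/12 (L(T) = (9 + 4 + 4*(-8))/(4 + 2*(-8)) + (8 - 1*111) = (9 + 4 - 32)/(4 - 16) + (8 - 111) = -19/(-12) - 103 = -1/12*(-19) - 103 = 19/12 - 103 = -1217/12)
L(110) - v = -1217/12 - 1*(-223987) = -1217/12 + 223987 = 2686627/12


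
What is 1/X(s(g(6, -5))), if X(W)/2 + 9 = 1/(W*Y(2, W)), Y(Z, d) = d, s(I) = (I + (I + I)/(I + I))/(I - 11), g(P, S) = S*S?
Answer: -169/2944 ≈ -0.057405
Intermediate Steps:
g(P, S) = S²
s(I) = (1 + I)/(-11 + I) (s(I) = (I + (2*I)/((2*I)))/(-11 + I) = (I + (2*I)*(1/(2*I)))/(-11 + I) = (I + 1)/(-11 + I) = (1 + I)/(-11 + I))
X(W) = -18 + 2/W² (X(W) = -18 + 2/((W*W)) = -18 + 2/(W²) = -18 + 2/W²)
1/X(s(g(6, -5))) = 1/(-18 + 2/((1 + (-5)²)/(-11 + (-5)²))²) = 1/(-18 + 2/((1 + 25)/(-11 + 25))²) = 1/(-18 + 2/(26/14)²) = 1/(-18 + 2/((1/14)*26)²) = 1/(-18 + 2/(13/7)²) = 1/(-18 + 2*(49/169)) = 1/(-18 + 98/169) = 1/(-2944/169) = -169/2944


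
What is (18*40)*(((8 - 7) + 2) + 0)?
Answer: 2160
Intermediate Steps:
(18*40)*(((8 - 7) + 2) + 0) = 720*((1 + 2) + 0) = 720*(3 + 0) = 720*3 = 2160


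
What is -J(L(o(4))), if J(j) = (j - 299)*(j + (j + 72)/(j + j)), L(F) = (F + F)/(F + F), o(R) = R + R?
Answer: 11175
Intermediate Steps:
o(R) = 2*R
L(F) = 1 (L(F) = (2*F)/((2*F)) = (2*F)*(1/(2*F)) = 1)
J(j) = (-299 + j)*(j + (72 + j)/(2*j)) (J(j) = (-299 + j)*(j + (72 + j)/((2*j))) = (-299 + j)*(j + (72 + j)*(1/(2*j))) = (-299 + j)*(j + (72 + j)/(2*j)))
-J(L(o(4))) = -(-227/2 + 1² - 10764/1 - 597/2*1) = -(-227/2 + 1 - 10764*1 - 597/2) = -(-227/2 + 1 - 10764 - 597/2) = -1*(-11175) = 11175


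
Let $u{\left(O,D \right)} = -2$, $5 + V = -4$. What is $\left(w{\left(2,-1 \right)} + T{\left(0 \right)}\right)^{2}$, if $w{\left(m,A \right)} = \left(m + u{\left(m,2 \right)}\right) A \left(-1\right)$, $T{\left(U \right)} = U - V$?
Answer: $81$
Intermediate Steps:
$V = -9$ ($V = -5 - 4 = -9$)
$T{\left(U \right)} = 9 + U$ ($T{\left(U \right)} = U - -9 = U + 9 = 9 + U$)
$w{\left(m,A \right)} = - A \left(-2 + m\right)$ ($w{\left(m,A \right)} = \left(m - 2\right) A \left(-1\right) = \left(-2 + m\right) \left(- A\right) = - A \left(-2 + m\right)$)
$\left(w{\left(2,-1 \right)} + T{\left(0 \right)}\right)^{2} = \left(- (2 - 2) + \left(9 + 0\right)\right)^{2} = \left(- (2 - 2) + 9\right)^{2} = \left(\left(-1\right) 0 + 9\right)^{2} = \left(0 + 9\right)^{2} = 9^{2} = 81$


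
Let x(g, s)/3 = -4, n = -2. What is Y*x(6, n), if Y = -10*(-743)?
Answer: -89160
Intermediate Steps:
x(g, s) = -12 (x(g, s) = 3*(-4) = -12)
Y = 7430
Y*x(6, n) = 7430*(-12) = -89160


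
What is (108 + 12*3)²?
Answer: 20736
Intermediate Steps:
(108 + 12*3)² = (108 + 36)² = 144² = 20736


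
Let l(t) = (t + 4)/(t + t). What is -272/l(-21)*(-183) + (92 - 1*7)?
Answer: 123061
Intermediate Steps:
l(t) = (4 + t)/(2*t) (l(t) = (4 + t)/((2*t)) = (4 + t)*(1/(2*t)) = (4 + t)/(2*t))
-272/l(-21)*(-183) + (92 - 1*7) = -272*(-42/(4 - 21))*(-183) + (92 - 1*7) = -272/((½)*(-1/21)*(-17))*(-183) + (92 - 7) = -272/17/42*(-183) + 85 = -272*42/17*(-183) + 85 = -672*(-183) + 85 = 122976 + 85 = 123061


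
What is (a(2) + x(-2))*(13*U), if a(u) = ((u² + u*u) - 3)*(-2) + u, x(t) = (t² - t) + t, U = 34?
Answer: -1768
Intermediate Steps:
x(t) = t²
a(u) = 6 + u - 4*u² (a(u) = ((u² + u²) - 3)*(-2) + u = (2*u² - 3)*(-2) + u = (-3 + 2*u²)*(-2) + u = (6 - 4*u²) + u = 6 + u - 4*u²)
(a(2) + x(-2))*(13*U) = ((6 + 2 - 4*2²) + (-2)²)*(13*34) = ((6 + 2 - 4*4) + 4)*442 = ((6 + 2 - 16) + 4)*442 = (-8 + 4)*442 = -4*442 = -1768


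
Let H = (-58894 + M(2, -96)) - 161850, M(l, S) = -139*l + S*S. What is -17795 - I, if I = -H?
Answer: -229601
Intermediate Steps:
M(l, S) = S² - 139*l (M(l, S) = -139*l + S² = S² - 139*l)
H = -211806 (H = (-58894 + ((-96)² - 139*2)) - 161850 = (-58894 + (9216 - 278)) - 161850 = (-58894 + 8938) - 161850 = -49956 - 161850 = -211806)
I = 211806 (I = -1*(-211806) = 211806)
-17795 - I = -17795 - 1*211806 = -17795 - 211806 = -229601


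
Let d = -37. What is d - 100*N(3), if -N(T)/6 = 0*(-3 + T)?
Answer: -37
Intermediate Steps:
N(T) = 0 (N(T) = -0*(-3 + T) = -6*0 = 0)
d - 100*N(3) = -37 - 100*0 = -37 + 0 = -37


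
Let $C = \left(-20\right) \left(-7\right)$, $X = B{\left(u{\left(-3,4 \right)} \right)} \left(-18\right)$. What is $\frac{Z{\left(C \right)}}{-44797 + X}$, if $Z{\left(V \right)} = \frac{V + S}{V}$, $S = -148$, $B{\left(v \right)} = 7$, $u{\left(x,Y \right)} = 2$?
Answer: $\frac{2}{1572305} \approx 1.272 \cdot 10^{-6}$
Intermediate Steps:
$X = -126$ ($X = 7 \left(-18\right) = -126$)
$C = 140$
$Z{\left(V \right)} = \frac{-148 + V}{V}$ ($Z{\left(V \right)} = \frac{V - 148}{V} = \frac{-148 + V}{V}$)
$\frac{Z{\left(C \right)}}{-44797 + X} = \frac{\frac{1}{140} \left(-148 + 140\right)}{-44797 - 126} = \frac{\frac{1}{140} \left(-8\right)}{-44923} = \left(- \frac{2}{35}\right) \left(- \frac{1}{44923}\right) = \frac{2}{1572305}$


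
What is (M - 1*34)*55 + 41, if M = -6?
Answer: -2159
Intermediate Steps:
(M - 1*34)*55 + 41 = (-6 - 1*34)*55 + 41 = (-6 - 34)*55 + 41 = -40*55 + 41 = -2200 + 41 = -2159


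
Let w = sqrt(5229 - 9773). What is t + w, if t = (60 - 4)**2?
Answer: 3136 + 8*I*sqrt(71) ≈ 3136.0 + 67.409*I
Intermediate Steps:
t = 3136 (t = 56**2 = 3136)
w = 8*I*sqrt(71) (w = sqrt(-4544) = 8*I*sqrt(71) ≈ 67.409*I)
t + w = 3136 + 8*I*sqrt(71)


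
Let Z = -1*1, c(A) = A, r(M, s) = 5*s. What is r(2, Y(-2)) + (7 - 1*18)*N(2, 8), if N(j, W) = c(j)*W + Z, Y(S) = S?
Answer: -175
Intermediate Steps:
Z = -1
N(j, W) = -1 + W*j (N(j, W) = j*W - 1 = W*j - 1 = -1 + W*j)
r(2, Y(-2)) + (7 - 1*18)*N(2, 8) = 5*(-2) + (7 - 1*18)*(-1 + 8*2) = -10 + (7 - 18)*(-1 + 16) = -10 - 11*15 = -10 - 165 = -175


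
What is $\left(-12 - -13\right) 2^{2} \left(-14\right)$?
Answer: $-56$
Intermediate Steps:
$\left(-12 - -13\right) 2^{2} \left(-14\right) = \left(-12 + 13\right) 4 \left(-14\right) = 1 \cdot 4 \left(-14\right) = 4 \left(-14\right) = -56$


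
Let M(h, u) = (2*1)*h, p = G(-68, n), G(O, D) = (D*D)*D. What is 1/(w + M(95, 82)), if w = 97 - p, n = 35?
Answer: -1/42588 ≈ -2.3481e-5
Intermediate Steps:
G(O, D) = D³ (G(O, D) = D²*D = D³)
p = 42875 (p = 35³ = 42875)
M(h, u) = 2*h
w = -42778 (w = 97 - 1*42875 = 97 - 42875 = -42778)
1/(w + M(95, 82)) = 1/(-42778 + 2*95) = 1/(-42778 + 190) = 1/(-42588) = -1/42588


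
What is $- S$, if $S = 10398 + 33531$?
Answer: $-43929$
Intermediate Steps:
$S = 43929$
$- S = \left(-1\right) 43929 = -43929$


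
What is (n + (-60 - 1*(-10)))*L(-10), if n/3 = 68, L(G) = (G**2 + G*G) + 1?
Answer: 30954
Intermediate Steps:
L(G) = 1 + 2*G**2 (L(G) = (G**2 + G**2) + 1 = 2*G**2 + 1 = 1 + 2*G**2)
n = 204 (n = 3*68 = 204)
(n + (-60 - 1*(-10)))*L(-10) = (204 + (-60 - 1*(-10)))*(1 + 2*(-10)**2) = (204 + (-60 + 10))*(1 + 2*100) = (204 - 50)*(1 + 200) = 154*201 = 30954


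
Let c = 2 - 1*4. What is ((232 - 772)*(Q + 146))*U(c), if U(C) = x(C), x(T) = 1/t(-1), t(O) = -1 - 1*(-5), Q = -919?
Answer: 104355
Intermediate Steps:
c = -2 (c = 2 - 4 = -2)
t(O) = 4 (t(O) = -1 + 5 = 4)
x(T) = ¼ (x(T) = 1/4 = ¼)
U(C) = ¼
((232 - 772)*(Q + 146))*U(c) = ((232 - 772)*(-919 + 146))*(¼) = -540*(-773)*(¼) = 417420*(¼) = 104355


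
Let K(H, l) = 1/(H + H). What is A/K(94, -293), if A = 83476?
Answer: 15693488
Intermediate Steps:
K(H, l) = 1/(2*H)
A/K(94, -293) = 83476/(((½)/94)) = 83476/(((½)*(1/94))) = 83476/(1/188) = 83476*188 = 15693488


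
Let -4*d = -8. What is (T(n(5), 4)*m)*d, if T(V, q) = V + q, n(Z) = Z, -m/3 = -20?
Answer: 1080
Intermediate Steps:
m = 60 (m = -3*(-20) = 60)
d = 2 (d = -¼*(-8) = 2)
(T(n(5), 4)*m)*d = ((5 + 4)*60)*2 = (9*60)*2 = 540*2 = 1080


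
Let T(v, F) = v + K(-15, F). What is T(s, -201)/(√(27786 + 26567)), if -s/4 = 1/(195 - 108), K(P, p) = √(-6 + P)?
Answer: √54353*(-4 + 87*I*√21)/4728711 ≈ -0.00019721 + 0.019656*I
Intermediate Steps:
s = -4/87 (s = -4/(195 - 108) = -4/87 ≈ -0.045977)
T(v, F) = v + I*√21 (T(v, F) = v + √(-6 - 15) = v + √(-21) = v + I*√21)
T(s, -201)/(√(27786 + 26567)) = (-4/87 + I*√21)/(√(27786 + 26567)) = (-4/87 + I*√21)/(√54353) = (-4/87 + I*√21)*(√54353/54353) = √54353*(-4/87 + I*√21)/54353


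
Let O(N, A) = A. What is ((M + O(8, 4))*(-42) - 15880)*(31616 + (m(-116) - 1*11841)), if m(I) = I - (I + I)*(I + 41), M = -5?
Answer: -35778042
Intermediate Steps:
m(I) = I - 2*I*(41 + I)
((M + O(8, 4))*(-42) - 15880)*(31616 + (m(-116) - 1*11841)) = ((-5 + 4)*(-42) - 15880)*(31616 + (-1*(-116)*(81 + 2*(-116)) - 1*11841)) = (-1*(-42) - 15880)*(31616 + (-1*(-116)*(81 - 232) - 11841)) = (42 - 15880)*(31616 + (-1*(-116)*(-151) - 11841)) = -15838*(31616 + (-17516 - 11841)) = -15838*(31616 - 29357) = -15838*2259 = -35778042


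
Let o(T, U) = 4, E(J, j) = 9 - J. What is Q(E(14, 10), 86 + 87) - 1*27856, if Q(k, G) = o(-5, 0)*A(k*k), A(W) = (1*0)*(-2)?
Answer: -27856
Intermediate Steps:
A(W) = 0 (A(W) = 0*(-2) = 0)
Q(k, G) = 0 (Q(k, G) = 4*0 = 0)
Q(E(14, 10), 86 + 87) - 1*27856 = 0 - 1*27856 = 0 - 27856 = -27856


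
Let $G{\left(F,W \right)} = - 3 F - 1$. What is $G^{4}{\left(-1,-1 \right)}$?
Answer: $16$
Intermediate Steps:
$G{\left(F,W \right)} = -1 - 3 F$
$G^{4}{\left(-1,-1 \right)} = \left(-1 - -3\right)^{4} = \left(-1 + 3\right)^{4} = 2^{4} = 16$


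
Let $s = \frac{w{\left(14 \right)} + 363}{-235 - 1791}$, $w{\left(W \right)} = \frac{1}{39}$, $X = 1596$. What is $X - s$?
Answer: $\frac{63060251}{39507} \approx 1596.2$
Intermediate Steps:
$w{\left(W \right)} = \frac{1}{39}$
$s = - \frac{7079}{39507}$ ($s = \frac{\frac{1}{39} + 363}{-235 - 1791} = \frac{14158}{39 \left(-2026\right)} = \frac{14158}{39} \left(- \frac{1}{2026}\right) = - \frac{7079}{39507} \approx -0.17918$)
$X - s = 1596 - - \frac{7079}{39507} = 1596 + \frac{7079}{39507} = \frac{63060251}{39507}$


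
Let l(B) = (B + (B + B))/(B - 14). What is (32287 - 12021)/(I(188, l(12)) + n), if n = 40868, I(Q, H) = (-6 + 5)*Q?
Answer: 10133/20340 ≈ 0.49818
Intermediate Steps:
l(B) = 3*B/(-14 + B) (l(B) = (B + 2*B)/(-14 + B) = (3*B)/(-14 + B) = 3*B/(-14 + B))
I(Q, H) = -Q
(32287 - 12021)/(I(188, l(12)) + n) = (32287 - 12021)/(-1*188 + 40868) = 20266/(-188 + 40868) = 20266/40680 = 20266*(1/40680) = 10133/20340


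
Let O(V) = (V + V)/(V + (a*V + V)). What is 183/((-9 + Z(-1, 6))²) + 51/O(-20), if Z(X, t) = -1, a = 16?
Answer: 46083/100 ≈ 460.83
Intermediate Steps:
O(V) = ⅑ (O(V) = (V + V)/(V + (16*V + V)) = (2*V)/(V + 17*V) = (2*V)/((18*V)) = (2*V)*(1/(18*V)) = ⅑)
183/((-9 + Z(-1, 6))²) + 51/O(-20) = 183/((-9 - 1)²) + 51/(⅑) = 183/((-10)²) + 51*9 = 183/100 + 459 = 46083/100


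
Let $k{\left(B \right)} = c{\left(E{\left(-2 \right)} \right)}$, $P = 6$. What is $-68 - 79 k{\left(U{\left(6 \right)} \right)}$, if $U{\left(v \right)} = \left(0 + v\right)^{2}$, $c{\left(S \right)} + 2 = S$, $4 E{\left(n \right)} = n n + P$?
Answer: $- \frac{215}{2} \approx -107.5$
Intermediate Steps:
$E{\left(n \right)} = \frac{3}{2} + \frac{n^{2}}{4}$ ($E{\left(n \right)} = \frac{n n + 6}{4} = \frac{n^{2} + 6}{4} = \frac{6 + n^{2}}{4} = \frac{3}{2} + \frac{n^{2}}{4}$)
$c{\left(S \right)} = -2 + S$
$U{\left(v \right)} = v^{2}$
$k{\left(B \right)} = \frac{1}{2}$ ($k{\left(B \right)} = -2 + \left(\frac{3}{2} + \frac{\left(-2\right)^{2}}{4}\right) = -2 + \left(\frac{3}{2} + \frac{1}{4} \cdot 4\right) = -2 + \left(\frac{3}{2} + 1\right) = -2 + \frac{5}{2} = \frac{1}{2}$)
$-68 - 79 k{\left(U{\left(6 \right)} \right)} = -68 - \frac{79}{2} = - \frac{215}{2}$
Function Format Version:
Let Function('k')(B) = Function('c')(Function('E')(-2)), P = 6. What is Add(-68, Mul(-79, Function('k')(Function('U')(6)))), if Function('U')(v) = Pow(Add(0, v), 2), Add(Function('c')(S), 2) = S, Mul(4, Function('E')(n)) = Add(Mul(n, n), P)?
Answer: Rational(-215, 2) ≈ -107.50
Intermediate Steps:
Function('E')(n) = Add(Rational(3, 2), Mul(Rational(1, 4), Pow(n, 2))) (Function('E')(n) = Mul(Rational(1, 4), Add(Mul(n, n), 6)) = Mul(Rational(1, 4), Add(Pow(n, 2), 6)) = Mul(Rational(1, 4), Add(6, Pow(n, 2))) = Add(Rational(3, 2), Mul(Rational(1, 4), Pow(n, 2))))
Function('c')(S) = Add(-2, S)
Function('U')(v) = Pow(v, 2)
Function('k')(B) = Rational(1, 2) (Function('k')(B) = Add(-2, Add(Rational(3, 2), Mul(Rational(1, 4), Pow(-2, 2)))) = Add(-2, Add(Rational(3, 2), Mul(Rational(1, 4), 4))) = Add(-2, Add(Rational(3, 2), 1)) = Add(-2, Rational(5, 2)) = Rational(1, 2))
Add(-68, Mul(-79, Function('k')(Function('U')(6)))) = Add(-68, Mul(-79, Rational(1, 2))) = Add(-68, Rational(-79, 2)) = Rational(-215, 2)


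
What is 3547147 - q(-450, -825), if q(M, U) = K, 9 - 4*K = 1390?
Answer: 14189969/4 ≈ 3.5475e+6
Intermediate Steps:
K = -1381/4 (K = 9/4 - ¼*1390 = 9/4 - 695/2 = -1381/4 ≈ -345.25)
q(M, U) = -1381/4
3547147 - q(-450, -825) = 3547147 - 1*(-1381/4) = 3547147 + 1381/4 = 14189969/4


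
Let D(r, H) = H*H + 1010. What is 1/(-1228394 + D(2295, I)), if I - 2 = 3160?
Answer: 1/8770860 ≈ 1.1401e-7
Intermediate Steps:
I = 3162 (I = 2 + 3160 = 3162)
D(r, H) = 1010 + H**2 (D(r, H) = H**2 + 1010 = 1010 + H**2)
1/(-1228394 + D(2295, I)) = 1/(-1228394 + (1010 + 3162**2)) = 1/(-1228394 + (1010 + 9998244)) = 1/(-1228394 + 9999254) = 1/8770860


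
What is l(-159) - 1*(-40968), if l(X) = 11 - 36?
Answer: 40943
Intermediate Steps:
l(X) = -25
l(-159) - 1*(-40968) = -25 - 1*(-40968) = -25 + 40968 = 40943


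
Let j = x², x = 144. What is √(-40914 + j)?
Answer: 3*I*√2242 ≈ 142.05*I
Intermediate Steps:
j = 20736 (j = 144² = 20736)
√(-40914 + j) = √(-40914 + 20736) = √(-20178) = 3*I*√2242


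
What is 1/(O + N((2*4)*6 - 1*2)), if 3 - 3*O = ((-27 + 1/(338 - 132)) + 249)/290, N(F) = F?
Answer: 6180/288883 ≈ 0.021393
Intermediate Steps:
O = 4603/6180 (O = 1 - ((-27 + 1/(338 - 132)) + 249)/(3*290) = 1 - ((-27 + 1/206) + 249)/(3*290) = 1 - (-5561/206 + 249)/(3*290) = 1 - 45733/(618*290) = 1 - 1/3*1577/2060 = 1 - 1577/6180 = 4603/6180 ≈ 0.74482)
1/(O + N((2*4)*6 - 1*2)) = 1/(4603/6180 + ((2*4)*6 - 1*2)) = 1/(4603/6180 + (8*6 - 2)) = 1/(4603/6180 + (48 - 2)) = 1/(4603/6180 + 46) = 1/(288883/6180) = 6180/288883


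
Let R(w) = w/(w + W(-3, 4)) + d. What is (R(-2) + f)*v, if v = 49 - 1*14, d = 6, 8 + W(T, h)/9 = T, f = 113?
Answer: 420735/101 ≈ 4165.7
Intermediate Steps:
W(T, h) = -72 + 9*T
v = 35 (v = 49 - 14 = 35)
R(w) = 6 + w/(-99 + w) (R(w) = w/(w + (-72 + 9*(-3))) + 6 = w/(w + (-72 - 27)) + 6 = w/(w - 99) + 6 = w/(-99 + w) + 6 = 6 + w/(-99 + w))
(R(-2) + f)*v = ((-594 + 7*(-2))/(-99 - 2) + 113)*35 = ((-594 - 14)/(-101) + 113)*35 = (-1/101*(-608) + 113)*35 = (608/101 + 113)*35 = (12021/101)*35 = 420735/101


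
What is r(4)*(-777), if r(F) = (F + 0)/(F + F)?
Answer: -777/2 ≈ -388.50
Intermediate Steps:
r(F) = ½ (r(F) = F/((2*F)) = F*(1/(2*F)) = ½)
r(4)*(-777) = (½)*(-777) = -777/2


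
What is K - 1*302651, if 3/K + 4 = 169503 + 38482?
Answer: -20981885876/69327 ≈ -3.0265e+5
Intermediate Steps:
K = 1/69327 (K = 3/(-4 + (169503 + 38482)) = 3/(-4 + 207985) = 3/207981 = 3*(1/207981) = 1/69327 ≈ 1.4424e-5)
K - 1*302651 = 1/69327 - 1*302651 = 1/69327 - 302651 = -20981885876/69327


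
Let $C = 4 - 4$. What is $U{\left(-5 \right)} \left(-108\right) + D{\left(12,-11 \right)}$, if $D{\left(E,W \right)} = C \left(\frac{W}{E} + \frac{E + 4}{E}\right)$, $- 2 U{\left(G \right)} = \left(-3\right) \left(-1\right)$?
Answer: $162$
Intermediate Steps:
$U{\left(G \right)} = - \frac{3}{2}$ ($U{\left(G \right)} = - \frac{\left(-3\right) \left(-1\right)}{2} = \left(- \frac{1}{2}\right) 3 = - \frac{3}{2}$)
$C = 0$ ($C = 4 - 4 = 0$)
$D{\left(E,W \right)} = 0$ ($D{\left(E,W \right)} = 0 \left(\frac{W}{E} + \frac{E + 4}{E}\right) = 0 \left(\frac{W}{E} + \frac{4 + E}{E}\right) = 0$)
$U{\left(-5 \right)} \left(-108\right) + D{\left(12,-11 \right)} = \left(- \frac{3}{2}\right) \left(-108\right) + 0 = 162 + 0 = 162$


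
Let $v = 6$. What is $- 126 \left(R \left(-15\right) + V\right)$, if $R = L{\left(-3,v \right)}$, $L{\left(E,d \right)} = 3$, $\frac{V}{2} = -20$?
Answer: $10710$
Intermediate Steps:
$V = -40$ ($V = 2 \left(-20\right) = -40$)
$R = 3$
$- 126 \left(R \left(-15\right) + V\right) = - 126 \left(3 \left(-15\right) - 40\right) = - 126 \left(-45 - 40\right) = \left(-126\right) \left(-85\right) = 10710$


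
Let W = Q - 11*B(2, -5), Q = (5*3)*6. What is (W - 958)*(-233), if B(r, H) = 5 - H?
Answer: 227874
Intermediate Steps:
Q = 90 (Q = 15*6 = 90)
W = -20 (W = 90 - 11*(5 - 1*(-5)) = 90 - 11*(5 + 5) = 90 - 11*10 = 90 - 110 = -20)
(W - 958)*(-233) = (-20 - 958)*(-233) = -978*(-233) = 227874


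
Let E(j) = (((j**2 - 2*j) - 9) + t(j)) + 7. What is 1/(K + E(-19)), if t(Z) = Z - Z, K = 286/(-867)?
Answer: 867/343913 ≈ 0.0025210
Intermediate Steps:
K = -286/867 (K = 286*(-1/867) = -286/867 ≈ -0.32987)
t(Z) = 0
E(j) = -2 + j**2 - 2*j (E(j) = (((j**2 - 2*j) - 9) + 0) + 7 = ((-9 + j**2 - 2*j) + 0) + 7 = (-9 + j**2 - 2*j) + 7 = -2 + j**2 - 2*j)
1/(K + E(-19)) = 1/(-286/867 + (-2 + (-19)**2 - 2*(-19))) = 1/(-286/867 + (-2 + 361 + 38)) = 1/(-286/867 + 397) = 1/(343913/867) = 867/343913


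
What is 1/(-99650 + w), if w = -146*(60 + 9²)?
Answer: -1/120236 ≈ -8.3170e-6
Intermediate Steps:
w = -20586 (w = -146*(60 + 81) = -146*141 = -20586)
1/(-99650 + w) = 1/(-99650 - 20586) = 1/(-120236) = -1/120236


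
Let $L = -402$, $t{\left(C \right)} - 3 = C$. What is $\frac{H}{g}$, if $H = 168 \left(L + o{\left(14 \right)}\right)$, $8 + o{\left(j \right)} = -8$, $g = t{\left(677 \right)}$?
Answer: $- \frac{8778}{85} \approx -103.27$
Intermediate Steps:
$t{\left(C \right)} = 3 + C$
$g = 680$ ($g = 3 + 677 = 680$)
$o{\left(j \right)} = -16$ ($o{\left(j \right)} = -8 - 8 = -16$)
$H = -70224$ ($H = 168 \left(-402 - 16\right) = 168 \left(-418\right) = -70224$)
$\frac{H}{g} = - \frac{70224}{680} = \left(-70224\right) \frac{1}{680} = - \frac{8778}{85}$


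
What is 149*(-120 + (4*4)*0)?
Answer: -17880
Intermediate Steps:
149*(-120 + (4*4)*0) = 149*(-120 + 16*0) = 149*(-120 + 0) = 149*(-120) = -17880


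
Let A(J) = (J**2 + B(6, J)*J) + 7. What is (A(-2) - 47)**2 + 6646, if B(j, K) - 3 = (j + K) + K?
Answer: 8762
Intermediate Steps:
B(j, K) = 3 + j + 2*K (B(j, K) = 3 + ((j + K) + K) = 3 + ((K + j) + K) = 3 + (j + 2*K) = 3 + j + 2*K)
A(J) = 7 + J**2 + J*(9 + 2*J) (A(J) = (J**2 + (3 + 6 + 2*J)*J) + 7 = (J**2 + (9 + 2*J)*J) + 7 = (J**2 + J*(9 + 2*J)) + 7 = 7 + J**2 + J*(9 + 2*J))
(A(-2) - 47)**2 + 6646 = ((7 + 3*(-2)**2 + 9*(-2)) - 47)**2 + 6646 = ((7 + 3*4 - 18) - 47)**2 + 6646 = ((7 + 12 - 18) - 47)**2 + 6646 = (1 - 47)**2 + 6646 = (-46)**2 + 6646 = 2116 + 6646 = 8762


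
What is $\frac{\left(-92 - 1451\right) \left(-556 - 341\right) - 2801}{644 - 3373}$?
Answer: $- \frac{1381270}{2729} \approx -506.15$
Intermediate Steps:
$\frac{\left(-92 - 1451\right) \left(-556 - 341\right) - 2801}{644 - 3373} = \frac{\left(-1543\right) \left(-897\right) - 2801}{-2729} = \left(1384071 - 2801\right) \left(- \frac{1}{2729}\right) = 1381270 \left(- \frac{1}{2729}\right) = - \frac{1381270}{2729}$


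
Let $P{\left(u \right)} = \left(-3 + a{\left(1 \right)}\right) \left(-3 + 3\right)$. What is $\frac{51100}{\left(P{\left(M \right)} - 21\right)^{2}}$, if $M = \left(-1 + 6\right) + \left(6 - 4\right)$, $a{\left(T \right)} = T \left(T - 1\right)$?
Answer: $\frac{7300}{63} \approx 115.87$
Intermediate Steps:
$a{\left(T \right)} = T \left(-1 + T\right)$
$M = 7$ ($M = 5 + 2 = 7$)
$P{\left(u \right)} = 0$ ($P{\left(u \right)} = \left(-3 + 1 \left(-1 + 1\right)\right) \left(-3 + 3\right) = \left(-3 + 1 \cdot 0\right) 0 = \left(-3 + 0\right) 0 = \left(-3\right) 0 = 0$)
$\frac{51100}{\left(P{\left(M \right)} - 21\right)^{2}} = \frac{51100}{\left(0 - 21\right)^{2}} = \frac{51100}{\left(-21\right)^{2}} = \frac{51100}{441} = 51100 \cdot \frac{1}{441} = \frac{7300}{63}$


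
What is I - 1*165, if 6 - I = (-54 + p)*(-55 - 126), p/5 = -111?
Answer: -110388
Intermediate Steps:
p = -555 (p = 5*(-111) = -555)
I = -110223 (I = 6 - (-54 - 555)*(-55 - 126) = 6 - (-609)*(-181) = 6 - 1*110229 = 6 - 110229 = -110223)
I - 1*165 = -110223 - 1*165 = -110223 - 165 = -110388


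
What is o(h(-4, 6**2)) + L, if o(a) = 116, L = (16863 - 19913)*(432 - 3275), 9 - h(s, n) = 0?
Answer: 8671266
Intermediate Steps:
h(s, n) = 9 (h(s, n) = 9 - 1*0 = 9 + 0 = 9)
L = 8671150 (L = -3050*(-2843) = 8671150)
o(h(-4, 6**2)) + L = 116 + 8671150 = 8671266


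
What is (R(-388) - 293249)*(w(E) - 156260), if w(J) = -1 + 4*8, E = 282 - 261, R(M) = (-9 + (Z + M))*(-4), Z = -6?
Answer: 45562156873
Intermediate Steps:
R(M) = 60 - 4*M (R(M) = (-9 + (-6 + M))*(-4) = (-15 + M)*(-4) = 60 - 4*M)
E = 21
w(J) = 31 (w(J) = -1 + 32 = 31)
(R(-388) - 293249)*(w(E) - 156260) = ((60 - 4*(-388)) - 293249)*(31 - 156260) = ((60 + 1552) - 293249)*(-156229) = (1612 - 293249)*(-156229) = -291637*(-156229) = 45562156873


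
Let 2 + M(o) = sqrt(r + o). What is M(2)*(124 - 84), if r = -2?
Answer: -80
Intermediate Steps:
M(o) = -2 + sqrt(-2 + o)
M(2)*(124 - 84) = (-2 + sqrt(-2 + 2))*(124 - 84) = (-2 + sqrt(0))*40 = (-2 + 0)*40 = -2*40 = -80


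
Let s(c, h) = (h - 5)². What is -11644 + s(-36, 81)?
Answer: -5868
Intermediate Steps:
s(c, h) = (-5 + h)²
-11644 + s(-36, 81) = -11644 + (-5 + 81)² = -11644 + 76² = -11644 + 5776 = -5868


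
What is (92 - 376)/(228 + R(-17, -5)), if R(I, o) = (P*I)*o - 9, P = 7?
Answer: -142/407 ≈ -0.34889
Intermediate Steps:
R(I, o) = -9 + 7*I*o (R(I, o) = (7*I)*o - 9 = 7*I*o - 9 = -9 + 7*I*o)
(92 - 376)/(228 + R(-17, -5)) = (92 - 376)/(228 + (-9 + 7*(-17)*(-5))) = -284/(228 + (-9 + 595)) = -284/(228 + 586) = -284/814 = -284*1/814 = -142/407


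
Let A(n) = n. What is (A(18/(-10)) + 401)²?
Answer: 3984016/25 ≈ 1.5936e+5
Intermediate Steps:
(A(18/(-10)) + 401)² = (18/(-10) + 401)² = (18*(-⅒) + 401)² = (-9/5 + 401)² = (1996/5)² = 3984016/25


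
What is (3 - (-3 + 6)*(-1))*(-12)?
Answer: -72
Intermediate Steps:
(3 - (-3 + 6)*(-1))*(-12) = (3 - 1*3*(-1))*(-12) = (3 - 3*(-1))*(-12) = (3 + 3)*(-12) = 6*(-12) = -72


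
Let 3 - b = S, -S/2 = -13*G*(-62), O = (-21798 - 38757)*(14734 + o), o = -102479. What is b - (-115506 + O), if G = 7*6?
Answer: -5313215262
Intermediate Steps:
G = 42
O = 5313398475 (O = (-21798 - 38757)*(14734 - 102479) = -60555*(-87745) = 5313398475)
S = -67704 (S = -2*(-13*42)*(-62) = -(-1092)*(-62) = -2*33852 = -67704)
b = 67707 (b = 3 - 1*(-67704) = 3 + 67704 = 67707)
b - (-115506 + O) = 67707 - (-115506 + 5313398475) = 67707 - 1*5313282969 = 67707 - 5313282969 = -5313215262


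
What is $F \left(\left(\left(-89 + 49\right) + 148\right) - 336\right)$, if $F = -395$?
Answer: $90060$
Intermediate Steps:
$F \left(\left(\left(-89 + 49\right) + 148\right) - 336\right) = - 395 \left(\left(\left(-89 + 49\right) + 148\right) - 336\right) = - 395 \left(\left(-40 + 148\right) - 336\right) = - 395 \left(108 - 336\right) = \left(-395\right) \left(-228\right) = 90060$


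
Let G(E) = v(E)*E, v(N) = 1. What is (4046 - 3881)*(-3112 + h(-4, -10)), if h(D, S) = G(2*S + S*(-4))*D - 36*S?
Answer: -467280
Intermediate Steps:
G(E) = E (G(E) = 1*E = E)
h(D, S) = -36*S - 2*D*S (h(D, S) = (2*S + S*(-4))*D - 36*S = (2*S - 4*S)*D - 36*S = (-2*S)*D - 36*S = -2*D*S - 36*S = -36*S - 2*D*S)
(4046 - 3881)*(-3112 + h(-4, -10)) = (4046 - 3881)*(-3112 + 2*(-10)*(-18 - 1*(-4))) = 165*(-3112 + 2*(-10)*(-18 + 4)) = 165*(-3112 + 2*(-10)*(-14)) = 165*(-3112 + 280) = 165*(-2832) = -467280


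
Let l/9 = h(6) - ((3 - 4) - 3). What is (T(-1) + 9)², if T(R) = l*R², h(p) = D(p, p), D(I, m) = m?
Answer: 9801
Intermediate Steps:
h(p) = p
l = 90 (l = 9*(6 - ((3 - 4) - 3)) = 9*(6 - (-1 - 3)) = 9*(6 - 1*(-4)) = 9*(6 + 4) = 9*10 = 90)
T(R) = 90*R²
(T(-1) + 9)² = (90*(-1)² + 9)² = (90*1 + 9)² = (90 + 9)² = 99² = 9801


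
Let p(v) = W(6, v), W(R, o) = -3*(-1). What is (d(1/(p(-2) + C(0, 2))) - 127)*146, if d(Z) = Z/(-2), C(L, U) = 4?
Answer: -129867/7 ≈ -18552.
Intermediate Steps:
W(R, o) = 3
p(v) = 3
d(Z) = -Z/2 (d(Z) = Z*(-½) = -Z/2)
(d(1/(p(-2) + C(0, 2))) - 127)*146 = (-1/(2*(3 + 4)) - 127)*146 = (-½/7 - 127)*146 = (-½*⅐ - 127)*146 = (-1/14 - 127)*146 = -1779/14*146 = -129867/7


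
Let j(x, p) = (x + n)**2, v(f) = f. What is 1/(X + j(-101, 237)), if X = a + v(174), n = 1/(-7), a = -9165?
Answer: 49/60705 ≈ 0.00080718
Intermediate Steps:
n = -1/7 ≈ -0.14286
j(x, p) = (-1/7 + x)**2 (j(x, p) = (x - 1/7)**2 = (-1/7 + x)**2)
X = -8991 (X = -9165 + 174 = -8991)
1/(X + j(-101, 237)) = 1/(-8991 + (-1 + 7*(-101))**2/49) = 1/(-8991 + (-1 - 707)**2/49) = 1/(-8991 + (1/49)*(-708)**2) = 1/(-8991 + (1/49)*501264) = 1/(-8991 + 501264/49) = 1/(60705/49) = 49/60705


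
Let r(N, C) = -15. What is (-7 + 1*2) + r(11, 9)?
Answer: -20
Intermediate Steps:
(-7 + 1*2) + r(11, 9) = (-7 + 1*2) - 15 = (-7 + 2) - 15 = -5 - 15 = -20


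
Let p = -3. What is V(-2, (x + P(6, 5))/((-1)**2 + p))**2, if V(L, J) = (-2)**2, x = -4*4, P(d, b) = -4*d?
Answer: 16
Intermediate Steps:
x = -16
V(L, J) = 4
V(-2, (x + P(6, 5))/((-1)**2 + p))**2 = 4**2 = 16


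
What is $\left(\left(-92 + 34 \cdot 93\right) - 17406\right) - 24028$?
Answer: $-38364$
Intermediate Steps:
$\left(\left(-92 + 34 \cdot 93\right) - 17406\right) - 24028 = \left(\left(-92 + 3162\right) - 17406\right) - 24028 = \left(3070 - 17406\right) - 24028 = -14336 - 24028 = -38364$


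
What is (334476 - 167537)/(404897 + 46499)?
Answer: 166939/451396 ≈ 0.36983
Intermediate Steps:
(334476 - 167537)/(404897 + 46499) = 166939/451396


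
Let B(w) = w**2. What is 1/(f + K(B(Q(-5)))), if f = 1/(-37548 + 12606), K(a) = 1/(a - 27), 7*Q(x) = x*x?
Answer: -4352379/305714 ≈ -14.237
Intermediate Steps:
Q(x) = x**2/7 (Q(x) = (x*x)/7 = x**2/7)
K(a) = 1/(-27 + a)
f = -1/24942 (f = 1/(-24942) = -1/24942 ≈ -4.0093e-5)
1/(f + K(B(Q(-5)))) = 1/(-1/24942 + 1/(-27 + ((1/7)*(-5)**2)**2)) = 1/(-1/24942 + 1/(-27 + ((1/7)*25)**2)) = 1/(-1/24942 + 1/(-27 + (25/7)**2)) = 1/(-1/24942 + 1/(-27 + 625/49)) = 1/(-1/24942 + 1/(-698/49)) = 1/(-1/24942 - 49/698) = 1/(-305714/4352379) = -4352379/305714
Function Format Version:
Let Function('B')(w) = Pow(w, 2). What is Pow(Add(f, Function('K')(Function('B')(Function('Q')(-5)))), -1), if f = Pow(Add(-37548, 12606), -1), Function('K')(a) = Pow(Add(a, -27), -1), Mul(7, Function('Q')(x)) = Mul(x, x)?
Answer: Rational(-4352379, 305714) ≈ -14.237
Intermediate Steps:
Function('Q')(x) = Mul(Rational(1, 7), Pow(x, 2)) (Function('Q')(x) = Mul(Rational(1, 7), Mul(x, x)) = Mul(Rational(1, 7), Pow(x, 2)))
Function('K')(a) = Pow(Add(-27, a), -1)
f = Rational(-1, 24942) (f = Pow(-24942, -1) = Rational(-1, 24942) ≈ -4.0093e-5)
Pow(Add(f, Function('K')(Function('B')(Function('Q')(-5)))), -1) = Pow(Add(Rational(-1, 24942), Pow(Add(-27, Pow(Mul(Rational(1, 7), Pow(-5, 2)), 2)), -1)), -1) = Pow(Add(Rational(-1, 24942), Pow(Add(-27, Pow(Mul(Rational(1, 7), 25), 2)), -1)), -1) = Pow(Add(Rational(-1, 24942), Pow(Add(-27, Pow(Rational(25, 7), 2)), -1)), -1) = Pow(Add(Rational(-1, 24942), Pow(Add(-27, Rational(625, 49)), -1)), -1) = Pow(Add(Rational(-1, 24942), Pow(Rational(-698, 49), -1)), -1) = Pow(Add(Rational(-1, 24942), Rational(-49, 698)), -1) = Pow(Rational(-305714, 4352379), -1) = Rational(-4352379, 305714)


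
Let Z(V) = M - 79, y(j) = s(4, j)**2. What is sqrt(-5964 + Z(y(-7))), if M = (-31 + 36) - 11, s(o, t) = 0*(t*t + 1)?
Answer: I*sqrt(6049) ≈ 77.775*I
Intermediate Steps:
s(o, t) = 0 (s(o, t) = 0*(t**2 + 1) = 0*(1 + t**2) = 0)
y(j) = 0 (y(j) = 0**2 = 0)
M = -6 (M = 5 - 11 = -6)
Z(V) = -85 (Z(V) = -6 - 79 = -85)
sqrt(-5964 + Z(y(-7))) = sqrt(-5964 - 85) = sqrt(-6049) = I*sqrt(6049)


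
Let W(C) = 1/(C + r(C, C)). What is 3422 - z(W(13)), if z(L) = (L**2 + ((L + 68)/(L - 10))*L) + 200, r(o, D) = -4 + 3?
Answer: 55221877/17136 ≈ 3222.6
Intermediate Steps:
r(o, D) = -1
W(C) = 1/(-1 + C) (W(C) = 1/(C - 1) = 1/(-1 + C))
z(L) = 200 + L**2 + L*(68 + L)/(-10 + L) (z(L) = (L**2 + ((68 + L)/(-10 + L))*L) + 200 = (L**2 + L*(68 + L)/(-10 + L)) + 200 = 200 + L**2 + L*(68 + L)/(-10 + L))
3422 - z(W(13)) = 3422 - (-2000 + (1/(-1 + 13))**3 - 9/(-1 + 13)**2 + 268/(-1 + 13))/(-10 + 1/(-1 + 13)) = 3422 - (-2000 + (1/12)**3 - 9*(1/12)**2 + 268/12)/(-10 + 1/12) = 3422 - (-2000 + (1/12)**3 - 9*(1/12)**2 + 268*(1/12))/(-10 + 1/12) = 3422 - (-2000 + 1/1728 - 9*1/144 + 67/3)/(-119/12) = 3422 - (-12)*(-2000 + 1/1728 - 1/16 + 67/3)/119 = 3422 - (-12)*(-3417515)/(119*1728) = 3422 - 1*3417515/17136 = 3422 - 3417515/17136 = 55221877/17136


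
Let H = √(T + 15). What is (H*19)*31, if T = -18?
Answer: 589*I*√3 ≈ 1020.2*I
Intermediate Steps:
H = I*√3 (H = √(-18 + 15) = √(-3) = I*√3 ≈ 1.732*I)
(H*19)*31 = ((I*√3)*19)*31 = (19*I*√3)*31 = 589*I*√3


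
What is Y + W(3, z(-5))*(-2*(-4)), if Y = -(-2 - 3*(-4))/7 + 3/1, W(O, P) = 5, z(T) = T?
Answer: 291/7 ≈ 41.571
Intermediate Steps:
Y = 11/7 (Y = -(-2 + 12)*(1/7) + 3*1 = -1*10*(1/7) + 3 = -10*1/7 + 3 = -10/7 + 3 = 11/7 ≈ 1.5714)
Y + W(3, z(-5))*(-2*(-4)) = 11/7 + 5*(-2*(-4)) = 11/7 + 5*8 = 11/7 + 40 = 291/7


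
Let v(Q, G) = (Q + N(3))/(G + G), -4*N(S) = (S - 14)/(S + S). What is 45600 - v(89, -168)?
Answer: 367720547/8064 ≈ 45600.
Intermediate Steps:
N(S) = -(-14 + S)/(8*S) (N(S) = -(S - 14)/(4*(S + S)) = -(-14 + S)/(4*(2*S)) = -(-14 + S)*1/(2*S)/4 = -(-14 + S)/(8*S))
v(Q, G) = (11/24 + Q)/(2*G) (v(Q, G) = (Q + (1/8)*(14 - 1*3)/3)/(G + G) = (Q + (1/8)*(1/3)*(14 - 3))/((2*G)) = (Q + (1/8)*(1/3)*11)*(1/(2*G)) = (Q + 11/24)*(1/(2*G)) = (11/24 + Q)*(1/(2*G)) = (11/24 + Q)/(2*G))
45600 - v(89, -168) = 45600 - (11 + 24*89)/(48*(-168)) = 45600 - (-1)*(11 + 2136)/(48*168) = 45600 - (-1)*2147/(48*168) = 45600 - 1*(-2147/8064) = 45600 + 2147/8064 = 367720547/8064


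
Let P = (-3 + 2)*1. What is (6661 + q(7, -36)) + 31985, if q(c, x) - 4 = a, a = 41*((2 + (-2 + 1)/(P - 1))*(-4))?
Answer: 38240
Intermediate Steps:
P = -1 (P = -1*1 = -1)
a = -410 (a = 41*((2 + (-2 + 1)/(-1 - 1))*(-4)) = 41*((2 - 1/(-2))*(-4)) = 41*((2 - 1*(-½))*(-4)) = 41*((2 + ½)*(-4)) = 41*((5/2)*(-4)) = 41*(-10) = -410)
q(c, x) = -406 (q(c, x) = 4 - 410 = -406)
(6661 + q(7, -36)) + 31985 = (6661 - 406) + 31985 = 6255 + 31985 = 38240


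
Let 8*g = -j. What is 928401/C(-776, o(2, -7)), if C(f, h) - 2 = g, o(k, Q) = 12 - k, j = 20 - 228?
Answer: 928401/28 ≈ 33157.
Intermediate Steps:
j = -208
g = 26 (g = (-1*(-208))/8 = (1/8)*208 = 26)
C(f, h) = 28 (C(f, h) = 2 + 26 = 28)
928401/C(-776, o(2, -7)) = 928401/28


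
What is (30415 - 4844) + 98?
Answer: 25669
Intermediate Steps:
(30415 - 4844) + 98 = 25571 + 98 = 25669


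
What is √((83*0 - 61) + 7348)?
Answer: √7287 ≈ 85.364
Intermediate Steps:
√((83*0 - 61) + 7348) = √((0 - 61) + 7348) = √(-61 + 7348) = √7287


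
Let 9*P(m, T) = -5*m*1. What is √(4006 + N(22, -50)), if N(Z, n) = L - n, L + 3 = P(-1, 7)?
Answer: √36482/3 ≈ 63.668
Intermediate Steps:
P(m, T) = -5*m/9 (P(m, T) = (-5*m*1)/9 = (-5*m)/9 = -5*m/9)
L = -22/9 (L = -3 - 5/9*(-1) = -3 + 5/9 = -22/9 ≈ -2.4444)
N(Z, n) = -22/9 - n
√(4006 + N(22, -50)) = √(4006 + (-22/9 - 1*(-50))) = √(4006 + (-22/9 + 50)) = √(4006 + 428/9) = √(36482/9) = √36482/3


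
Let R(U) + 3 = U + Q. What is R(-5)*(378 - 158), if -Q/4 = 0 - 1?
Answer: -880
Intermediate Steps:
Q = 4 (Q = -4*(0 - 1) = -4*(-1) = 4)
R(U) = 1 + U (R(U) = -3 + (U + 4) = -3 + (4 + U) = 1 + U)
R(-5)*(378 - 158) = (1 - 5)*(378 - 158) = -4*220 = -880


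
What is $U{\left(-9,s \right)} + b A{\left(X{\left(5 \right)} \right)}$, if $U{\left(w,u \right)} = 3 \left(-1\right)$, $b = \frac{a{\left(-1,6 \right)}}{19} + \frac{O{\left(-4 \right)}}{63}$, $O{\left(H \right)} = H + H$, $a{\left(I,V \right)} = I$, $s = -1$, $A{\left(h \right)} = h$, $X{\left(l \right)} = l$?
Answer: $- \frac{4666}{1197} \approx -3.8981$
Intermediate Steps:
$O{\left(H \right)} = 2 H$
$b = - \frac{215}{1197}$ ($b = - \frac{1}{19} + \frac{2 \left(-4\right)}{63} = \left(-1\right) \frac{1}{19} - \frac{8}{63} = - \frac{1}{19} - \frac{8}{63} = - \frac{215}{1197} \approx -0.17962$)
$U{\left(w,u \right)} = -3$
$U{\left(-9,s \right)} + b A{\left(X{\left(5 \right)} \right)} = -3 - \frac{1075}{1197} = - \frac{4666}{1197}$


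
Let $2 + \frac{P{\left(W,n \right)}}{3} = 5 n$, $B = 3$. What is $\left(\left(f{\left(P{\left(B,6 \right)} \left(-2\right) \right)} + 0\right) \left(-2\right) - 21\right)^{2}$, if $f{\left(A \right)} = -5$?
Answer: $121$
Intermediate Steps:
$P{\left(W,n \right)} = -6 + 15 n$ ($P{\left(W,n \right)} = -6 + 3 \cdot 5 n = -6 + 15 n$)
$\left(\left(f{\left(P{\left(B,6 \right)} \left(-2\right) \right)} + 0\right) \left(-2\right) - 21\right)^{2} = \left(\left(-5 + 0\right) \left(-2\right) - 21\right)^{2} = \left(\left(-5\right) \left(-2\right) - 21\right)^{2} = \left(10 - 21\right)^{2} = \left(-11\right)^{2} = 121$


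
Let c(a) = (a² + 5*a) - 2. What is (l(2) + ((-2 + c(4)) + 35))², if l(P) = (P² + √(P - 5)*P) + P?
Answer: 5317 + 292*I*√3 ≈ 5317.0 + 505.76*I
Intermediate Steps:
c(a) = -2 + a² + 5*a
l(P) = P + P² + P*√(-5 + P) (l(P) = (P² + √(-5 + P)*P) + P = (P² + P*√(-5 + P)) + P = P + P² + P*√(-5 + P))
(l(2) + ((-2 + c(4)) + 35))² = (2*(1 + 2 + √(-5 + 2)) + ((-2 + (-2 + 4² + 5*4)) + 35))² = (2*(1 + 2 + √(-3)) + ((-2 + (-2 + 16 + 20)) + 35))² = (2*(1 + 2 + I*√3) + ((-2 + 34) + 35))² = (2*(3 + I*√3) + (32 + 35))² = ((6 + 2*I*√3) + 67)² = (73 + 2*I*√3)²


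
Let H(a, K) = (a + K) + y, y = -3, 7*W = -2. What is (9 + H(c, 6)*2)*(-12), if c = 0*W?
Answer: -180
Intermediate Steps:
W = -2/7 (W = (⅐)*(-2) = -2/7 ≈ -0.28571)
c = 0 (c = 0*(-2/7) = 0)
H(a, K) = -3 + K + a (H(a, K) = (a + K) - 3 = (K + a) - 3 = -3 + K + a)
(9 + H(c, 6)*2)*(-12) = (9 + (-3 + 6 + 0)*2)*(-12) = (9 + 3*2)*(-12) = (9 + 6)*(-12) = 15*(-12) = -180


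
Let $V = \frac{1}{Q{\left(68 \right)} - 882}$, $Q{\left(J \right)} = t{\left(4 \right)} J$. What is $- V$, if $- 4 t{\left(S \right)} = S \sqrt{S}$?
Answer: $\frac{1}{1018} \approx 0.00098232$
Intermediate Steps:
$t{\left(S \right)} = - \frac{S^{\frac{3}{2}}}{4}$ ($t{\left(S \right)} = - \frac{S \sqrt{S}}{4} = - \frac{S^{\frac{3}{2}}}{4}$)
$Q{\left(J \right)} = - 2 J$ ($Q{\left(J \right)} = - \frac{4^{\frac{3}{2}}}{4} J = \left(- \frac{1}{4}\right) 8 J = - 2 J$)
$V = - \frac{1}{1018}$ ($V = \frac{1}{\left(-2\right) 68 - 882} = \frac{1}{-136 - 882} = \frac{1}{-1018} = - \frac{1}{1018} \approx -0.00098232$)
$- V = \left(-1\right) \left(- \frac{1}{1018}\right) = \frac{1}{1018}$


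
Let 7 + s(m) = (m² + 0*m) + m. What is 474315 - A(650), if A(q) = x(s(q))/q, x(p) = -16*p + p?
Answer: 62930379/130 ≈ 4.8408e+5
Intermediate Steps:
s(m) = -7 + m + m² (s(m) = -7 + ((m² + 0*m) + m) = -7 + ((m² + 0) + m) = -7 + (m² + m) = -7 + (m + m²) = -7 + m + m²)
x(p) = -15*p
A(q) = (105 - 15*q - 15*q²)/q (A(q) = (-15*(-7 + q + q²))/q = (105 - 15*q - 15*q²)/q)
474315 - A(650) = 474315 - (-15 - 15*650 + 105/650) = 474315 - (-15 - 9750 + 105*(1/650)) = 474315 - (-15 - 9750 + 21/130) = 474315 - 1*(-1269429/130) = 474315 + 1269429/130 = 62930379/130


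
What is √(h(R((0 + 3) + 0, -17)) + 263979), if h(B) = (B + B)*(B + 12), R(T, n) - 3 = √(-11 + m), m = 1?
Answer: √(264049 + 36*I*√10) ≈ 513.86 + 0.11*I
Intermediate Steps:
R(T, n) = 3 + I*√10 (R(T, n) = 3 + √(-11 + 1) = 3 + √(-10) = 3 + I*√10)
h(B) = 2*B*(12 + B) (h(B) = (2*B)*(12 + B) = 2*B*(12 + B))
√(h(R((0 + 3) + 0, -17)) + 263979) = √(2*(3 + I*√10)*(12 + (3 + I*√10)) + 263979) = √(2*(3 + I*√10)*(15 + I*√10) + 263979) = √(263979 + 2*(3 + I*√10)*(15 + I*√10))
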